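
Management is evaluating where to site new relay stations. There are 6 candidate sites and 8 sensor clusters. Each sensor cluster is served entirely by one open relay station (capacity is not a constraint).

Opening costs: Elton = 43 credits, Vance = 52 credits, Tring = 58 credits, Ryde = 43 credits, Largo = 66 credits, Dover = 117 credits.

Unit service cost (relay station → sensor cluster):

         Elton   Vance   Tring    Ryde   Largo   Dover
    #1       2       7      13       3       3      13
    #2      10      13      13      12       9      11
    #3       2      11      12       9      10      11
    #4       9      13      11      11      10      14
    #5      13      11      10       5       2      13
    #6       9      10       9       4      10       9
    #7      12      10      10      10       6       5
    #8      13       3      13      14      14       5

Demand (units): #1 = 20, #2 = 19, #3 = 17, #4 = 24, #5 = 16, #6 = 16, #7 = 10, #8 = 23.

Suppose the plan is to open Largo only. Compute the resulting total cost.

Each sensor cluster is assigned to its cheapest site among the open ones.
{Largo}: #1→Largo 3·20=60, #2→Largo 9·19=171, #3→Largo 10·17=170, #4→Largo 10·24=240, #5→Largo 2·16=32, #6→Largo 10·16=160, #7→Largo 6·10=60, #8→Largo 14·23=322. Service 1215; fixed 66; total 1281.

Total cost: 1281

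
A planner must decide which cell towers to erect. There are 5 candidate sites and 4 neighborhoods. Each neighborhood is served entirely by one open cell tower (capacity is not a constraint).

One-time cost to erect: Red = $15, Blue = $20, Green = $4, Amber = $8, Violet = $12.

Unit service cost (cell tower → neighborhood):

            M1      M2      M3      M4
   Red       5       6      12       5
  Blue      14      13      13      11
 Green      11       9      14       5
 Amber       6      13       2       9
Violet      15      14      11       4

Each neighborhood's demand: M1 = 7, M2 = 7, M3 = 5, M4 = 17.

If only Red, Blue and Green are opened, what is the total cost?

Total cost: 261

Each neighborhood is assigned to its cheapest site among the open ones.
{Red, Blue, Green}: M1→Red 5·7=35, M2→Red 6·7=42, M3→Red 12·5=60, M4→Red 5·17=85. Service 222; fixed 39; total 261.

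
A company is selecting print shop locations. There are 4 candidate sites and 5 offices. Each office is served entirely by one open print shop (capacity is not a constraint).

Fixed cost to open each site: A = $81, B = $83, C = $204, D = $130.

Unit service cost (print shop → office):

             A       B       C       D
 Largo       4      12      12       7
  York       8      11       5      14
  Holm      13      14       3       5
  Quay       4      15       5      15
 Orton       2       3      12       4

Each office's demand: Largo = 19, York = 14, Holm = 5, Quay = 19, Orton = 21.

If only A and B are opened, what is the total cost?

Each office is assigned to its cheapest site among the open ones.
{A, B}: Largo→A 4·19=76, York→A 8·14=112, Holm→A 13·5=65, Quay→A 4·19=76, Orton→A 2·21=42. Service 371; fixed 164; total 535.

Total cost: 535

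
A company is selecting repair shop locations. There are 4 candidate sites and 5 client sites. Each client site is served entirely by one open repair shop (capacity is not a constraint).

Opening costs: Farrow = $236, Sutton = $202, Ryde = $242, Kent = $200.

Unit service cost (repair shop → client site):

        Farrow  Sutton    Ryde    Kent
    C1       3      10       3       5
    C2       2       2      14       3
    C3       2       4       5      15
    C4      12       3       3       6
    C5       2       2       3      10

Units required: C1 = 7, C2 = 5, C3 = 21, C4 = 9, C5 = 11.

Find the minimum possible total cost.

Minimum total cost: 415

For any fixed open set, each client site goes to its cheapest open site; total = fixed + service.
{Sutton}: C1→Sutton 10·7=70, C2→Sutton 2·5=10, C3→Sutton 4·21=84, C4→Sutton 3·9=27, C5→Sutton 2·11=22. Service 213; fixed 202; total 415.
{Farrow}: service 203 + fixed 236 = 439
{Ryde}: service 256 + fixed 242 = 498
{Farrow, Sutton, Ryde, Kent}: service 122 + fixed 880 = 1002
No other subset beats 415.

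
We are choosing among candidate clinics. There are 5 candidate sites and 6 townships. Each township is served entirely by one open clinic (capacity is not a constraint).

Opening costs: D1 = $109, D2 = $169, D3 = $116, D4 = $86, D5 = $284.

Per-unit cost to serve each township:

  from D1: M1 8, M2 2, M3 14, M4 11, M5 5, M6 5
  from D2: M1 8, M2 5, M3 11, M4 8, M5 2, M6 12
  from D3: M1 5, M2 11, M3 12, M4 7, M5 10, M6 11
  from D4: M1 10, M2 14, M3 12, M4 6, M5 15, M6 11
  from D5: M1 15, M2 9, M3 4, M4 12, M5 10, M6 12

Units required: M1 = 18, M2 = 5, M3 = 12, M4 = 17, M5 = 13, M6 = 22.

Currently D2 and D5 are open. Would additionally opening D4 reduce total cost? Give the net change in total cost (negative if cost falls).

Current service cost with {D2, D5}: 643.
Adding D4: each township re-picks its cheapest; new service cost 587, saving 56.
Extra fixed cost: 86. Net change = 86 − 56 = 30.
(Totals: 1096 → 1126.)

No — net change +30 (cost rises by 30).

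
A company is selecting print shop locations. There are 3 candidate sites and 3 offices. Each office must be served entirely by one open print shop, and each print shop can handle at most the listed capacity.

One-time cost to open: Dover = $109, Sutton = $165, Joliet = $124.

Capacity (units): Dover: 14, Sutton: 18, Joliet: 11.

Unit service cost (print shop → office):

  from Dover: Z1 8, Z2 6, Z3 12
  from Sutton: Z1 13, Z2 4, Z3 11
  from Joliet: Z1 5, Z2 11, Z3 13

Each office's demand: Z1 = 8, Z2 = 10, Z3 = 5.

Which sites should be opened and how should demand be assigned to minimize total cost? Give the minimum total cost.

Open {Sutton, Joliet}: Z1→Joliet 5·8=40, Z2→Sutton 4·10=40, Z3→Sutton 11·5=55.
Loads: Sutton carries 15/18, Joliet carries 8/11. Service 135; fixed 289; total 424.
Next best feasible plan costs 433.

Minimum total cost: 424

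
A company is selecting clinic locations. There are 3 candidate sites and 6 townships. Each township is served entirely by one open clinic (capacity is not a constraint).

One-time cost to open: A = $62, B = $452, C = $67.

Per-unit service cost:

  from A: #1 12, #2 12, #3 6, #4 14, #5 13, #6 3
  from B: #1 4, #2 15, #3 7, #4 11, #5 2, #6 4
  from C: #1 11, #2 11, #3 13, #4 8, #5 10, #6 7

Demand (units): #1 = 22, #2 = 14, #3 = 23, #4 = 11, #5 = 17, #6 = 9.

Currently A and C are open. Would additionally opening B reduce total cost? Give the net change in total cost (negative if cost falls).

No — net change +162 (cost rises by 162).

Current service cost with {A, C}: 819.
Adding B: each township re-picks its cheapest; new service cost 529, saving 290.
Extra fixed cost: 452. Net change = 452 − 290 = 162.
(Totals: 948 → 1110.)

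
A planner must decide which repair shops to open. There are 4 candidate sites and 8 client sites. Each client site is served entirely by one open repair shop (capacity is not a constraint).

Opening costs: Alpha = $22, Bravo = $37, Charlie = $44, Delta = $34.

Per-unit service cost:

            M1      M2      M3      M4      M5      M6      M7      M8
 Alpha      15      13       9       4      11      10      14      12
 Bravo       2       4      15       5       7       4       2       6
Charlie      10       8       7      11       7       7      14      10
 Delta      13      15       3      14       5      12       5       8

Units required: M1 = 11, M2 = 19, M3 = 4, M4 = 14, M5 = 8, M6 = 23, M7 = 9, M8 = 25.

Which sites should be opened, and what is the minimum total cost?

Open Bravo and Delta; minimum total cost 551.

For any fixed open set, each client site goes to its cheapest open site; total = fixed + service.
{Bravo, Delta}: M1→Bravo 2·11=22, M2→Bravo 4·19=76, M3→Delta 3·4=12, M4→Bravo 5·14=70, M5→Delta 5·8=40, M6→Bravo 4·23=92, M7→Bravo 2·9=18, M8→Bravo 6·25=150. Service 480; fixed 71; total 551.
{Alpha, Bravo, Delta}: service 466 + fixed 93 = 559
{Alpha, Bravo}: service 506 + fixed 59 = 565
{Alpha, Bravo, Charlie, Delta}: service 466 + fixed 137 = 603
No other subset beats 551.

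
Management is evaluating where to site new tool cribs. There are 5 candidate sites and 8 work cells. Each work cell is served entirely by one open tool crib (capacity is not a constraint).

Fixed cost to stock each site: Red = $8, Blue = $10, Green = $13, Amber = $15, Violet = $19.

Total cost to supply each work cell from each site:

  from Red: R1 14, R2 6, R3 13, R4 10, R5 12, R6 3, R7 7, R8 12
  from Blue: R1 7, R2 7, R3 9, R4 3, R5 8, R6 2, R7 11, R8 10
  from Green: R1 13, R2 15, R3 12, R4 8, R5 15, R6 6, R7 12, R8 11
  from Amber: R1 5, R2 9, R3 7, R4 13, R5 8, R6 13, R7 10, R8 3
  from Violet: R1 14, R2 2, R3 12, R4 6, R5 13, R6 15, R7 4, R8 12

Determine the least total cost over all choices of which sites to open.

Minimum total cost: 67

For any fixed open set, each work cell goes to its cheapest open site; total = fixed + service.
{Blue}: R1→Blue 7, R2→Blue 7, R3→Blue 9, R4→Blue 3, R5→Blue 8, R6→Blue 2, R7→Blue 11, R8→Blue 10. Service 57; fixed 10; total 67.
{Red, Blue}: service 52 + fixed 18 = 70
{Blue, Amber}: service 45 + fixed 25 = 70
{Red, Blue, Green, Amber, Violet}: service 34 + fixed 65 = 99
No other subset beats 67.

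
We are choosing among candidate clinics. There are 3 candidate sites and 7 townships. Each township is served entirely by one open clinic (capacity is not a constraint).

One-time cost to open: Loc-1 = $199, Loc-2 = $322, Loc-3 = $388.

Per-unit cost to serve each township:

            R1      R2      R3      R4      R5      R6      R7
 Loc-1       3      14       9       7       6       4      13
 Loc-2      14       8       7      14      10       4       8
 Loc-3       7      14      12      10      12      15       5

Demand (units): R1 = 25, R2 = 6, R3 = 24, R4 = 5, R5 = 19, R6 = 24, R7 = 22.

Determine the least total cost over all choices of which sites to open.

For any fixed open set, each township goes to its cheapest open site; total = fixed + service.
{Loc-1}: R1→Loc-1 3·25=75, R2→Loc-1 14·6=84, R3→Loc-1 9·24=216, R4→Loc-1 7·5=35, R5→Loc-1 6·19=114, R6→Loc-1 4·24=96, R7→Loc-1 13·22=286. Service 906; fixed 199; total 1105.
{Loc-1, Loc-2}: service 712 + fixed 521 = 1233
{Loc-1, Loc-3}: service 730 + fixed 587 = 1317
{Loc-1, Loc-2, Loc-3}: service 646 + fixed 909 = 1555
No other subset beats 1105.

Minimum total cost: 1105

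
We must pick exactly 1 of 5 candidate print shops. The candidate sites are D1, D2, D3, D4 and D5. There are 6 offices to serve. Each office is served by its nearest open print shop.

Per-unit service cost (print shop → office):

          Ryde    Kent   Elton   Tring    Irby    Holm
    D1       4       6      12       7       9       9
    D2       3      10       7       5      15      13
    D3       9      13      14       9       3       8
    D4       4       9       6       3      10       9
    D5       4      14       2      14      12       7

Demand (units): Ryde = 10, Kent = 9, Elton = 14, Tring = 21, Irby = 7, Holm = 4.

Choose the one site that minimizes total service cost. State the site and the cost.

With exactly 1 open, each office uses its cheapest among the chosen.
{D4}: Ryde→D4 4·10=40, Kent→D4 9·9=81, Elton→D4 6·14=84, Tring→D4 3·21=63, Irby→D4 10·7=70, Holm→D4 9·4=36. Service cost 374.
{D2}: service cost 480
{D1}: service cost 508
Among all 5 size-1 choices, {D4} is lowest.

Choose D4 only; total service cost 374.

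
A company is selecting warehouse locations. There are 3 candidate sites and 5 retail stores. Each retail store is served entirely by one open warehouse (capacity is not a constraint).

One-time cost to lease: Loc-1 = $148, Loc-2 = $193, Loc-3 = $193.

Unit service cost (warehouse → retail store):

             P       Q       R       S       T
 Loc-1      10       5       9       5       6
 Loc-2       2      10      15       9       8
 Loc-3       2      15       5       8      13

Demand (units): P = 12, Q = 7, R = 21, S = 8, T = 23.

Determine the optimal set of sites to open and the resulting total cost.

For any fixed open set, each retail store goes to its cheapest open site; total = fixed + service.
{Loc-1}: P→Loc-1 10·12=120, Q→Loc-1 5·7=35, R→Loc-1 9·21=189, S→Loc-1 5·8=40, T→Loc-1 6·23=138. Service 522; fixed 148; total 670.
{Loc-1, Loc-3}: P→Loc-3 2·12=24, Q→Loc-1 5·7=35, R→Loc-3 5·21=105, S→Loc-1 5·8=40, T→Loc-1 6·23=138. Service 342; fixed 341; total 683.
{Loc-1, Loc-2}: P→Loc-2 2·12=24, Q→Loc-1 5·7=35, R→Loc-1 9·21=189, S→Loc-1 5·8=40, T→Loc-1 6·23=138. Service 426; fixed 341; total 767.
{Loc-1, Loc-2, Loc-3}: P→Loc-2 2·12=24, Q→Loc-1 5·7=35, R→Loc-3 5·21=105, S→Loc-1 5·8=40, T→Loc-1 6·23=138. Service 342; fixed 534; total 876.
No other subset beats 670.

Open Loc-1 only; minimum total cost 670.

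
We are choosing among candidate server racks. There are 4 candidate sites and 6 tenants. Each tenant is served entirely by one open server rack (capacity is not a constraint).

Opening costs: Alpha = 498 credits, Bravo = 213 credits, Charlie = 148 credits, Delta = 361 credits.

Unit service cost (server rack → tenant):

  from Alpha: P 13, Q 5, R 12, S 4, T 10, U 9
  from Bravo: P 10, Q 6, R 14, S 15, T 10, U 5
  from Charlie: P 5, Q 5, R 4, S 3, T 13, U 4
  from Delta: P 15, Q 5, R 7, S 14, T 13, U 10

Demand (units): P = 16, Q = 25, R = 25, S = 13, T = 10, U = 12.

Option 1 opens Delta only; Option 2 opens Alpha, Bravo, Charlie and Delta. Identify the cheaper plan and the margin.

Option 1 is cheaper by 379.

Option 1: {Delta}: P→Delta 15·16=240, Q→Delta 5·25=125, R→Delta 7·25=175, S→Delta 14·13=182, T→Delta 13·10=130, U→Delta 10·12=120. Service 972; fixed 361; total 1333.
Option 2: {Alpha, Bravo, Charlie, Delta}: P→Charlie 5·16=80, Q→Alpha 5·25=125, R→Charlie 4·25=100, S→Charlie 3·13=39, T→Alpha 10·10=100, U→Charlie 4·12=48. Service 492; fixed 1220; total 1712.
Difference: |1333 − 1712| = 379.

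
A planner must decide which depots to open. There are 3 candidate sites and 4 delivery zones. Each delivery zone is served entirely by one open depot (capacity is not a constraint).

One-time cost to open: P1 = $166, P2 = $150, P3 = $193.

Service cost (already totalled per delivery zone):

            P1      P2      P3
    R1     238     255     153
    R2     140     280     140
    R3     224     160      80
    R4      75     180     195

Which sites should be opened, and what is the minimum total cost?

For any fixed open set, each delivery zone goes to its cheapest open site; total = fixed + service.
{P3}: R1→P3 153, R2→P3 140, R3→P3 80, R4→P3 195. Service 568; fixed 193; total 761.
{P1, P3}: service 448 + fixed 359 = 807
{P1}: R1→P1 238, R2→P1 140, R3→P1 224, R4→P1 75. Service 677; fixed 166; total 843.
{P1, P2, P3}: service 448 + fixed 509 = 957
No other subset beats 761.

Open P3 only; minimum total cost 761.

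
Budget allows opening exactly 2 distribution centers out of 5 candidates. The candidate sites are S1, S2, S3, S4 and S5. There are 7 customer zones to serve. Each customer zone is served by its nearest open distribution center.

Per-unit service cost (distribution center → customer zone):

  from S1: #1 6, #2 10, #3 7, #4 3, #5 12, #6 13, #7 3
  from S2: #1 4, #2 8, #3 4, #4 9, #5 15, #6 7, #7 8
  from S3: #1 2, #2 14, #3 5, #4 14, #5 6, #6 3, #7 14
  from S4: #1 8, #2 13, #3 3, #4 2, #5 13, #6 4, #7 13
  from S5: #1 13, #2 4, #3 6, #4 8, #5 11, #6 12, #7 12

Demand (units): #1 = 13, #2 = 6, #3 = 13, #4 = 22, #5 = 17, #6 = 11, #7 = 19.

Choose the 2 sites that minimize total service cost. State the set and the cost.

Choose S1 and S3; total service cost 409.

With exactly 2 open, each customer zone uses its cheapest among the chosen.
{S1, S3}: #1→S3 2·13=26, #2→S1 10·6=60, #3→S3 5·13=65, #4→S1 3·22=66, #5→S3 6·17=102, #6→S3 3·11=33, #7→S1 3·19=57. Service cost 409.
{S1, S4}: service cost 526
{S1, S2}: service cost 556
Among all 10 size-2 choices, {S1, S3} is lowest.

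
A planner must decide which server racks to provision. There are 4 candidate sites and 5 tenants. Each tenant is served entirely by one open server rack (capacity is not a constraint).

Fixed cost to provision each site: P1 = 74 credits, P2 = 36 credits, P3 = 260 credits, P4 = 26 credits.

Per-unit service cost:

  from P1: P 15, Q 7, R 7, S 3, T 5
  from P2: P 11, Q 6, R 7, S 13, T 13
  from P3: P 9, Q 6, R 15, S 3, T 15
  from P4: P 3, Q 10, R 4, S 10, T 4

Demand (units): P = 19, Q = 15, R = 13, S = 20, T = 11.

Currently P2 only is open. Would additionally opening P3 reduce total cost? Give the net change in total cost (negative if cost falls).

No — net change +22 (cost rises by 22).

Current service cost with {P2}: 793.
Adding P3: each tenant re-picks its cheapest; new service cost 555, saving 238.
Extra fixed cost: 260. Net change = 260 − 238 = 22.
(Totals: 829 → 851.)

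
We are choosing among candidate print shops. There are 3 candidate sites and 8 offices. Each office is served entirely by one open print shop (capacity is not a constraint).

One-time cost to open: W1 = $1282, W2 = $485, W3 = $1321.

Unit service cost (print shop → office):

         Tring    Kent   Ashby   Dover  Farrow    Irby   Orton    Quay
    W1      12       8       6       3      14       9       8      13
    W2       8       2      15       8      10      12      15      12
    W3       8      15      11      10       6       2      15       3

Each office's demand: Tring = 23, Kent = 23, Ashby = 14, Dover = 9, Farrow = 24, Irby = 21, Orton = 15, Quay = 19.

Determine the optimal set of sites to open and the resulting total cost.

For any fixed open set, each office goes to its cheapest open site; total = fixed + service.
{W2}: Tring→W2 8·23=184, Kent→W2 2·23=46, Ashby→W2 15·14=210, Dover→W2 8·9=72, Farrow→W2 10·24=240, Irby→W2 12·21=252, Orton→W2 15·15=225, Quay→W2 12·19=228. Service 1457; fixed 485; total 1942.
{W3}: Tring→W3 8·23=184, Kent→W3 15·23=345, Ashby→W3 11·14=154, Dover→W3 10·9=90, Farrow→W3 6·24=144, Irby→W3 2·21=42, Orton→W3 15·15=225, Quay→W3 3·19=57. Service 1241; fixed 1321; total 2562.
{W2, W3}: service 924 + fixed 1806 = 2730
{W1, W2, W3}: Tring→W2 8·23=184, Kent→W2 2·23=46, Ashby→W1 6·14=84, Dover→W1 3·9=27, Farrow→W3 6·24=144, Irby→W3 2·21=42, Orton→W1 8·15=120, Quay→W3 3·19=57. Service 704; fixed 3088; total 3792.
(All 7 nonempty subsets were checked; W2 only is lowest.)

Open W2 only; minimum total cost 1942.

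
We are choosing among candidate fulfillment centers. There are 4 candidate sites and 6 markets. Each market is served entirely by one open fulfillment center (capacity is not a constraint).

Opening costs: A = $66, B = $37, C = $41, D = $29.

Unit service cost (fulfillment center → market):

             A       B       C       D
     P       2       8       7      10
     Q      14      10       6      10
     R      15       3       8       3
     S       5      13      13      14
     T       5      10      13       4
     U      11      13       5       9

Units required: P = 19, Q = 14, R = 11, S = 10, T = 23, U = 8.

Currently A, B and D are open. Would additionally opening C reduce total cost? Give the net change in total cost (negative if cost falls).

Current service cost with {A, B, D}: 425.
Adding C: each market re-picks its cheapest; new service cost 337, saving 88.
Extra fixed cost: 41. Net change = 41 − 88 = -47.
(Totals: 557 → 510.)

Yes — net change −47 (cost falls by 47).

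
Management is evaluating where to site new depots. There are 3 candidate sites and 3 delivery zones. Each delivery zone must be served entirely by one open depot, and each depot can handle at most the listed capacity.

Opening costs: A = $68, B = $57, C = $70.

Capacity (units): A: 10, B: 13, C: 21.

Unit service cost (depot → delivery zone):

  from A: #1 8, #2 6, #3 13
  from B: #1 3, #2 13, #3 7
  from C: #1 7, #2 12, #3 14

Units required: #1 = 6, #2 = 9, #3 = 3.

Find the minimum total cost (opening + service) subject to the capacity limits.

Open {A, B}: #1→B 3·6=18, #2→A 6·9=54, #3→B 7·3=21.
Loads: A carries 9/10, B carries 9/13. Service 93; fixed 125; total 218.
Next best feasible plan costs 262.

Minimum total cost: 218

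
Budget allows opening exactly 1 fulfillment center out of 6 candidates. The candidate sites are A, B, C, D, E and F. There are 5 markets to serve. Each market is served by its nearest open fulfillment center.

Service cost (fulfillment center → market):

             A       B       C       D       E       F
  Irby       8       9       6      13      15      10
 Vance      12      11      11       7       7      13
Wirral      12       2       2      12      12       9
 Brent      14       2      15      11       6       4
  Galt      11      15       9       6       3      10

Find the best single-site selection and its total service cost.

Choose B only; total service cost 39.

With exactly 1 open, each market uses its cheapest among the chosen.
{B}: Irby→B 9, Vance→B 11, Wirral→B 2, Brent→B 2, Galt→B 15. Service cost 39.
{C}: service cost 43
{E}: service cost 43
Among all 6 size-1 choices, {B} is lowest.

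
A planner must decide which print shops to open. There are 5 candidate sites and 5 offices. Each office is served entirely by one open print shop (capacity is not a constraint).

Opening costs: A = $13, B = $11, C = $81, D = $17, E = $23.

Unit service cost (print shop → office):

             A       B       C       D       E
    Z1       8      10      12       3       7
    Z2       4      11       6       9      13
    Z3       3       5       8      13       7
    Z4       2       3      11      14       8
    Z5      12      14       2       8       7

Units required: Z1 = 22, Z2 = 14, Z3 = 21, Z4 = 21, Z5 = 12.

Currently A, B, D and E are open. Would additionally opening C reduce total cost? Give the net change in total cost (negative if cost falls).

Current service cost with {A, B, D, E}: 311.
Adding C: each office re-picks its cheapest; new service cost 251, saving 60.
Extra fixed cost: 81. Net change = 81 − 60 = 21.
(Totals: 375 → 396.)

No — net change +21 (cost rises by 21).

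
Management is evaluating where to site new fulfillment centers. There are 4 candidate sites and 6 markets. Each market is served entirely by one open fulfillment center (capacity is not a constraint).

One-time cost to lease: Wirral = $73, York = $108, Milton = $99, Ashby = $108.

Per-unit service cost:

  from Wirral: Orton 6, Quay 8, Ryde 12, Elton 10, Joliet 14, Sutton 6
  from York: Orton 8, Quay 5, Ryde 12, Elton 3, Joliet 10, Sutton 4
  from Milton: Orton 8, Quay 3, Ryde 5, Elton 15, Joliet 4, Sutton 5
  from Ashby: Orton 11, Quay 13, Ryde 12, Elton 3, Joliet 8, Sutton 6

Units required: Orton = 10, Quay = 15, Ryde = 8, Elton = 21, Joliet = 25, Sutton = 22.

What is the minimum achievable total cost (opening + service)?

For any fixed open set, each market goes to its cheapest open site; total = fixed + service.
{York, Milton}: Orton→York 8·10=80, Quay→Milton 3·15=45, Ryde→Milton 5·8=40, Elton→York 3·21=63, Joliet→Milton 4·25=100, Sutton→York 4·22=88. Service 416; fixed 207; total 623.
{Milton, Ashby}: Orton→Milton 8·10=80, Quay→Milton 3·15=45, Ryde→Milton 5·8=40, Elton→Ashby 3·21=63, Joliet→Milton 4·25=100, Sutton→Milton 5·22=110. Service 438; fixed 207; total 645.
{Wirral, York, Milton}: Orton→Wirral 6·10=60, Quay→Milton 3·15=45, Ryde→Milton 5·8=40, Elton→York 3·21=63, Joliet→Milton 4·25=100, Sutton→York 4·22=88. Service 396; fixed 280; total 676.
{Wirral, York, Milton, Ashby}: service 396 + fixed 388 = 784
No other subset beats 623.

Minimum total cost: 623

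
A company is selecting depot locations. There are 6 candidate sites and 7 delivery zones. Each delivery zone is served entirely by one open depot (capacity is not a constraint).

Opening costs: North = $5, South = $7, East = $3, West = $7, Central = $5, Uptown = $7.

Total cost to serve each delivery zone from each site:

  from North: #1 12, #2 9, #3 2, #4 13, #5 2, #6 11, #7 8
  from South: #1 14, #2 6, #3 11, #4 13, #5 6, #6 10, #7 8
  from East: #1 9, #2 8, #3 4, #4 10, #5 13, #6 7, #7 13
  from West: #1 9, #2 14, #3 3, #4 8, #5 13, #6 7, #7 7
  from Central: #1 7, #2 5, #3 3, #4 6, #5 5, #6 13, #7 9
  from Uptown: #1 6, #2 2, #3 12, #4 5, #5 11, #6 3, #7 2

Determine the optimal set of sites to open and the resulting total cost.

Open North and Uptown; minimum total cost 34.

For any fixed open set, each delivery zone goes to its cheapest open site; total = fixed + service.
{North, Uptown}: #1→Uptown 6, #2→Uptown 2, #3→North 2, #4→Uptown 5, #5→North 2, #6→Uptown 3, #7→Uptown 2. Service 22; fixed 12; total 34.
{North, East, Uptown}: #1→Uptown 6, #2→Uptown 2, #3→North 2, #4→Uptown 5, #5→North 2, #6→Uptown 3, #7→Uptown 2. Service 22; fixed 15; total 37.
{Central, Uptown}: service 26 + fixed 12 = 38
{North, South, East, West, Central, Uptown}: service 22 + fixed 34 = 56
No other subset beats 34.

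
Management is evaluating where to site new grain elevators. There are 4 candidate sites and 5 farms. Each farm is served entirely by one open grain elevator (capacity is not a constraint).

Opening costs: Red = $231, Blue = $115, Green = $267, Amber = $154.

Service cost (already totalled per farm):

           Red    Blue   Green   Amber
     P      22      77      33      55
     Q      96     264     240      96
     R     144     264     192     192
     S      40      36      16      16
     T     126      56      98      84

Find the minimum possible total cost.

Minimum total cost: 597

For any fixed open set, each farm goes to its cheapest open site; total = fixed + service.
{Amber}: P→Amber 55, Q→Amber 96, R→Amber 192, S→Amber 16, T→Amber 84. Service 443; fixed 154; total 597.
{Red}: service 428 + fixed 231 = 659
{Blue, Amber}: service 415 + fixed 269 = 684
{Red, Blue, Green, Amber}: P→Red 22, Q→Red 96, R→Red 144, S→Green 16, T→Blue 56. Service 334; fixed 767; total 1101.
No other subset beats 597.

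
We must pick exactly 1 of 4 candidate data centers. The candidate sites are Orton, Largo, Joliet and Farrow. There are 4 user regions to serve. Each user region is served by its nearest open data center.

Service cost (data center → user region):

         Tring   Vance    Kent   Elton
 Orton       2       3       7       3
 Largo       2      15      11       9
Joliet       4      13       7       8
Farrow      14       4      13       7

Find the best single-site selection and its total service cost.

Choose Orton only; total service cost 15.

With exactly 1 open, each user region uses its cheapest among the chosen.
{Orton}: Tring→Orton 2, Vance→Orton 3, Kent→Orton 7, Elton→Orton 3. Service cost 15.
{Joliet}: service cost 32
{Largo}: service cost 37
Among all 4 size-1 choices, {Orton} is lowest.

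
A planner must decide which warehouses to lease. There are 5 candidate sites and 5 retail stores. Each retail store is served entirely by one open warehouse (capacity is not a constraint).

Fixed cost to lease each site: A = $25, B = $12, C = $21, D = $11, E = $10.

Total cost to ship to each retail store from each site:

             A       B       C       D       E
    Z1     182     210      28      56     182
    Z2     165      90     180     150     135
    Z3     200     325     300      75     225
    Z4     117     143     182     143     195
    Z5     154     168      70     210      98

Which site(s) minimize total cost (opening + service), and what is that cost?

For any fixed open set, each retail store goes to its cheapest open site; total = fixed + service.
{A, B, C, D}: Z1→C 28, Z2→B 90, Z3→D 75, Z4→A 117, Z5→C 70. Service 380; fixed 69; total 449.
{B, C, D}: service 406 + fixed 44 = 450
{A, B, C, D, E}: Z1→C 28, Z2→B 90, Z3→D 75, Z4→A 117, Z5→C 70. Service 380; fixed 79; total 459.
{E}: Z1→E 182, Z2→E 135, Z3→E 225, Z4→E 195, Z5→E 98. Service 835; fixed 10; total 845.
No other subset beats 449.

Open A, B, C and D; minimum total cost 449.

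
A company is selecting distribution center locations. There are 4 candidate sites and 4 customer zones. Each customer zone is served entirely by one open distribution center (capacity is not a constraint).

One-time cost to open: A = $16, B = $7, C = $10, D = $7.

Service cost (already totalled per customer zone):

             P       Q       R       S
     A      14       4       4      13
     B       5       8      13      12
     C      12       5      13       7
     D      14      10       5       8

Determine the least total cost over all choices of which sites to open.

Minimum total cost: 40

For any fixed open set, each customer zone goes to its cheapest open site; total = fixed + service.
{B, D}: P→B 5, Q→B 8, R→D 5, S→D 8. Service 26; fixed 14; total 40.
{D}: P→D 14, Q→D 10, R→D 5, S→D 8. Service 37; fixed 7; total 44.
{B}: service 38 + fixed 7 = 45
{A, B, C, D}: service 20 + fixed 40 = 60
No other subset beats 40.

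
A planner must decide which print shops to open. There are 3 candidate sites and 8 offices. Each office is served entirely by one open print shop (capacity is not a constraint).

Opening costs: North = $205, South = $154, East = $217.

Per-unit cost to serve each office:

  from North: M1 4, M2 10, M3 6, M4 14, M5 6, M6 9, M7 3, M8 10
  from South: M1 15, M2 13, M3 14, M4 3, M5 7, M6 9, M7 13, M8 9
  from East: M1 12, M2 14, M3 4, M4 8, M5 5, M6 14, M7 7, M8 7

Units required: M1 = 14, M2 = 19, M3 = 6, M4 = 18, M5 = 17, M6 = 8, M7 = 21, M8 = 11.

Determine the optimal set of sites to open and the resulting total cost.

Open North and South; minimum total cost 1031.

For any fixed open set, each office goes to its cheapest open site; total = fixed + service.
{North, South}: M1→North 4·14=56, M2→North 10·19=190, M3→North 6·6=36, M4→South 3·18=54, M5→North 6·17=102, M6→North 9·8=72, M7→North 3·21=63, M8→South 9·11=99. Service 672; fixed 359; total 1031.
{North}: M1→North 4·14=56, M2→North 10·19=190, M3→North 6·6=36, M4→North 14·18=252, M5→North 6·17=102, M6→North 9·8=72, M7→North 3·21=63, M8→North 10·11=110. Service 881; fixed 205; total 1086.
{North, East}: service 711 + fixed 422 = 1133
{North, South, East}: service 621 + fixed 576 = 1197
No other subset beats 1031.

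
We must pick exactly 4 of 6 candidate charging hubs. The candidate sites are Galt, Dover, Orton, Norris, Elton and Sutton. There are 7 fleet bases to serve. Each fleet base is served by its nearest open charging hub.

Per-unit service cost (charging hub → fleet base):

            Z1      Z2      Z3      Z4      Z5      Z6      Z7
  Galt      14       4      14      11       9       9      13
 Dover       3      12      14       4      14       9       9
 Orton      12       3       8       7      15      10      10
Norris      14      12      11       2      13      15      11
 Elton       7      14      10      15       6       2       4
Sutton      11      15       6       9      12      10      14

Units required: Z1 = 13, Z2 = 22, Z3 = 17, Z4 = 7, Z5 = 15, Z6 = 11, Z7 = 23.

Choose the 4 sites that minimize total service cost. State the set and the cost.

Choose Dover, Orton, Elton and Sutton; total service cost 439.

With exactly 4 open, each fleet base uses its cheapest among the chosen.
{Dover, Orton, Elton, Sutton}: Z1→Dover 3·13=39, Z2→Orton 3·22=66, Z3→Sutton 6·17=102, Z4→Dover 4·7=28, Z5→Elton 6·15=90, Z6→Elton 2·11=22, Z7→Elton 4·23=92. Service cost 439.
{Dover, Orton, Norris, Elton}: service cost 459
{Galt, Dover, Elton, Sutton}: service cost 461
Among all 15 size-4 choices, {Dover, Orton, Elton, Sutton} is lowest.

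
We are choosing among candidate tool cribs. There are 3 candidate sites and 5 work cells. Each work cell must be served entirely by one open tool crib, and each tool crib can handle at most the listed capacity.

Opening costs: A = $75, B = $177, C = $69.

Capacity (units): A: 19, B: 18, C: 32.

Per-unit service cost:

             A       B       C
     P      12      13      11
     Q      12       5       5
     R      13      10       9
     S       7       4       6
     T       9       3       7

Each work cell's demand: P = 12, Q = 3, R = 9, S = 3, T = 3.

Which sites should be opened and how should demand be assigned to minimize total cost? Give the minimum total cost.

Minimum total cost: 336

Open {C}: P→C 11·12=132, Q→C 5·3=15, R→C 9·9=81, S→C 6·3=18, T→C 7·3=21.
Loads: C carries 30/32. Service 267; fixed 69; total 336.
Next best feasible plan costs 411.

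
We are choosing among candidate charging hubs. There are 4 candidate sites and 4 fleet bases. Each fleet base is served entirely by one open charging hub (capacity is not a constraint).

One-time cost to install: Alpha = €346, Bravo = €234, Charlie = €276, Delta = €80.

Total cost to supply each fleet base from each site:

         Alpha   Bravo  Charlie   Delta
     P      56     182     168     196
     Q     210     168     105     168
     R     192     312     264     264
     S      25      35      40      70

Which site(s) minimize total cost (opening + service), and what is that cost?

For any fixed open set, each fleet base goes to its cheapest open site; total = fixed + service.
{Delta}: P→Delta 196, Q→Delta 168, R→Delta 264, S→Delta 70. Service 698; fixed 80; total 778.
{Alpha}: service 483 + fixed 346 = 829
{Charlie}: service 577 + fixed 276 = 853
{Alpha, Bravo, Charlie, Delta}: service 378 + fixed 936 = 1314
No other subset beats 778.

Open Delta only; minimum total cost 778.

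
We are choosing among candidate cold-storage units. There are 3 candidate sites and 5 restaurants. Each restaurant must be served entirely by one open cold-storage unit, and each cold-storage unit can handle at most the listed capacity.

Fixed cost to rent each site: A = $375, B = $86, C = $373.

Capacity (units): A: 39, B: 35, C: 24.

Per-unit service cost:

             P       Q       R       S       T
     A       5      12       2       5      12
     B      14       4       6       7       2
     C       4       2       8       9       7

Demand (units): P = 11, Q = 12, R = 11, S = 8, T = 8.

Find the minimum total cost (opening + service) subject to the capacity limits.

Open {A, B}: P→A 5·11=55, Q→B 4·12=48, R→A 2·11=22, S→A 5·8=40, T→B 2·8=16.
Loads: A carries 30/39, B carries 20/35. Service 181; fixed 461; total 642.
Next best feasible plan costs 658.

Minimum total cost: 642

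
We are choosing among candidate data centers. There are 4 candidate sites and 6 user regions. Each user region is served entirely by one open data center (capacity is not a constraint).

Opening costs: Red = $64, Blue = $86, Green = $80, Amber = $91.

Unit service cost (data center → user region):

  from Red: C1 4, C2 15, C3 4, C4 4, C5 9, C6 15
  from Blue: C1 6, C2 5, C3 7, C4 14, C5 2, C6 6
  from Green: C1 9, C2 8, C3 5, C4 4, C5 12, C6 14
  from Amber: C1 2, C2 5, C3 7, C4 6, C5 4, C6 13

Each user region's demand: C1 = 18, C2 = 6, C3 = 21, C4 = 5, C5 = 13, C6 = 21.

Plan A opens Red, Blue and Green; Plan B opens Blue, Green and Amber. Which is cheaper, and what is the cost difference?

Plan A: {Red, Blue, Green}: C1→Red 4·18=72, C2→Blue 5·6=30, C3→Red 4·21=84, C4→Red 4·5=20, C5→Blue 2·13=26, C6→Blue 6·21=126. Service 358; fixed 230; total 588.
Plan B: {Blue, Green, Amber}: C1→Amber 2·18=36, C2→Blue 5·6=30, C3→Green 5·21=105, C4→Green 4·5=20, C5→Blue 2·13=26, C6→Blue 6·21=126. Service 343; fixed 257; total 600.
Difference: |588 − 600| = 12.

Plan A is cheaper by 12.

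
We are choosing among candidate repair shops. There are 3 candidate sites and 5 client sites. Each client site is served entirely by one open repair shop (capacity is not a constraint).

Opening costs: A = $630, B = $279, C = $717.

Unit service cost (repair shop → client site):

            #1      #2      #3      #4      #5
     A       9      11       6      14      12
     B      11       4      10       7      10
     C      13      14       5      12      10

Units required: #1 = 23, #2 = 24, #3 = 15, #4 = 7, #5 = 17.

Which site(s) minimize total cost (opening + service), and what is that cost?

For any fixed open set, each client site goes to its cheapest open site; total = fixed + service.
{B}: #1→B 11·23=253, #2→B 4·24=96, #3→B 10·15=150, #4→B 7·7=49, #5→B 10·17=170. Service 718; fixed 279; total 997.
{A}: service 863 + fixed 630 = 1493
{A, B}: service 612 + fixed 909 = 1521
{A, B, C}: service 597 + fixed 1626 = 2223
No other subset beats 997.

Open B only; minimum total cost 997.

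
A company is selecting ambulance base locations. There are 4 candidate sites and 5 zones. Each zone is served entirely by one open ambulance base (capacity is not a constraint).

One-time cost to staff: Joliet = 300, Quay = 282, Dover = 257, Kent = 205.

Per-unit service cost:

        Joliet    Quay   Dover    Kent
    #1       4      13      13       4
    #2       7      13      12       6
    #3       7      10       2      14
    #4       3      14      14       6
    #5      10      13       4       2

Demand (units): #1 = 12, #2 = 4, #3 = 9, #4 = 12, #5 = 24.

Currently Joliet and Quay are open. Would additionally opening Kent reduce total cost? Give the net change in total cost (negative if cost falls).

Current service cost with {Joliet, Quay}: 415.
Adding Kent: each zone re-picks its cheapest; new service cost 219, saving 196.
Extra fixed cost: 205. Net change = 205 − 196 = 9.
(Totals: 997 → 1006.)

No — net change +9 (cost rises by 9).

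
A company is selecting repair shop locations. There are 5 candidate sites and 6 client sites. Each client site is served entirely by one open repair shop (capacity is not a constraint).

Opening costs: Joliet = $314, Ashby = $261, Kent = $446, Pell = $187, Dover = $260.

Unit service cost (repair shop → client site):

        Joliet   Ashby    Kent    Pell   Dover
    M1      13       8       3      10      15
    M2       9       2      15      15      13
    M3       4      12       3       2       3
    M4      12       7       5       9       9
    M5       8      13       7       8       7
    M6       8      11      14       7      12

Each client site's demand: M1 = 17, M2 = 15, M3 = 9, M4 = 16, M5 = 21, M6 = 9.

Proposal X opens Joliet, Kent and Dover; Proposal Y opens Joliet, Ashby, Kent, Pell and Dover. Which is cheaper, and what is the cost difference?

Proposal X: {Joliet, Kent, Dover}: M1→Kent 3·17=51, M2→Joliet 9·15=135, M3→Kent 3·9=27, M4→Kent 5·16=80, M5→Kent 7·21=147, M6→Joliet 8·9=72. Service 512; fixed 1020; total 1532.
Proposal Y: {Joliet, Ashby, Kent, Pell, Dover}: M1→Kent 3·17=51, M2→Ashby 2·15=30, M3→Pell 2·9=18, M4→Kent 5·16=80, M5→Kent 7·21=147, M6→Pell 7·9=63. Service 389; fixed 1468; total 1857.
Difference: |1532 − 1857| = 325.

Proposal X is cheaper by 325.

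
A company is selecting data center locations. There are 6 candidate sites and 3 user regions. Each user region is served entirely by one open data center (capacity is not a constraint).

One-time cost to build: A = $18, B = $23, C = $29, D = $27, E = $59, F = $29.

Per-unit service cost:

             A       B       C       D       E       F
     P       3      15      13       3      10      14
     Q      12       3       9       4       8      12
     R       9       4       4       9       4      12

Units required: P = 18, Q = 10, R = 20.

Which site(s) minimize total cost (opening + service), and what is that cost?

For any fixed open set, each user region goes to its cheapest open site; total = fixed + service.
{A, B}: P→A 3·18=54, Q→B 3·10=30, R→B 4·20=80. Service 164; fixed 41; total 205.
{B, D}: service 164 + fixed 50 = 214
{C, D}: P→D 3·18=54, Q→D 4·10=40, R→C 4·20=80. Service 174; fixed 56; total 230.
{A, B, C, D, E, F}: P→A 3·18=54, Q→B 3·10=30, R→B 4·20=80. Service 164; fixed 185; total 349.
No other subset beats 205.

Open A and B; minimum total cost 205.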